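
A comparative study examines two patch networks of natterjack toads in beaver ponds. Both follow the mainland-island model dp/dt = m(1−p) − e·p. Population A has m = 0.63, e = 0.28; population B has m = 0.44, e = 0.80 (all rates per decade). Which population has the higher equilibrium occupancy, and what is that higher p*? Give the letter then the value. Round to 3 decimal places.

A: p*_A = m/(m+e) = 0.63/0.9100 = 0.6923.
B: p*_B = 0.44/1.2400 = 0.3548.
A is higher at 0.6923.

A, 0.692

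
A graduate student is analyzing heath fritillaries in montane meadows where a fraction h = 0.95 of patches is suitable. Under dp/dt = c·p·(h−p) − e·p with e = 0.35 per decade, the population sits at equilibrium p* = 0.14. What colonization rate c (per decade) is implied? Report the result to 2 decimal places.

At equilibrium c(h−p*) = e, so c = e/(h−p*).
c = 0.35/(0.95 − 0.14) = 0.35/0.8100 = 0.4321.

0.43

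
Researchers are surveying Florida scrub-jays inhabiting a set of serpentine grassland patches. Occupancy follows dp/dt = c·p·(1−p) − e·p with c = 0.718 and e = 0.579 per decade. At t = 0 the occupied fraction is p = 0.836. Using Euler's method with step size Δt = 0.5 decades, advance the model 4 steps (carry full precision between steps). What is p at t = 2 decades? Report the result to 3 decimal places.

0.425

Update rule: p ← p + [c·p·(1−p) − e·p]·Δt with Δt = 0.5.
step 1: Δp = -0.19280, p = 0.64320
step 2: Δp = -0.10382, p = 0.53938
step 3: Δp = -0.06696, p = 0.47242
step 4: Δp = -0.04729, p = 0.42513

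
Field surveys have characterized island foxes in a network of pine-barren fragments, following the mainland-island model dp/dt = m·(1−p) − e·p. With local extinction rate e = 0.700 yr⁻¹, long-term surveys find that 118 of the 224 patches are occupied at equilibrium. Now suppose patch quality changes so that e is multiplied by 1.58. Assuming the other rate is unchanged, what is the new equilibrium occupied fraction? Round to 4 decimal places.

Observed p* = 118/224 = 0.52679.
Balance m(1−p*) = e·p* gives m = e·p*/(1−p*) = 0.700×0.52679/0.47321 = 0.77926.
New p* = m/(m+e) = 0.77926/(0.77926+1.10600) = 0.41334.

0.4133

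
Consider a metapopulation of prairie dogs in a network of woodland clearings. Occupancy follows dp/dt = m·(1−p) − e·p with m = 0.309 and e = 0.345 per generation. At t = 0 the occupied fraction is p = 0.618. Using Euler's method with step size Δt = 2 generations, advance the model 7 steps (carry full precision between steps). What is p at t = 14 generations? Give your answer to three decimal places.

0.472

Update rule: p ← p + [m·(1−p) − e·p]·Δt with Δt = 2.
  1  |  dp/dt·Δt = -0.190344  |  p_1 = 0.427656
  2  |  dp/dt·Δt = +0.058626  |  p_2 = 0.486282
  3  |  dp/dt·Δt = -0.018057  |  p_3 = 0.468225
  4  |  dp/dt·Δt = +0.005561  |  p_4 = 0.473787
  5  |  dp/dt·Δt = -0.001713  |  p_5 = 0.472074
  6  |  dp/dt·Δt = +0.000528  |  p_6 = 0.472601
  7  |  dp/dt·Δt = -0.000162  |  p_7 = 0.472439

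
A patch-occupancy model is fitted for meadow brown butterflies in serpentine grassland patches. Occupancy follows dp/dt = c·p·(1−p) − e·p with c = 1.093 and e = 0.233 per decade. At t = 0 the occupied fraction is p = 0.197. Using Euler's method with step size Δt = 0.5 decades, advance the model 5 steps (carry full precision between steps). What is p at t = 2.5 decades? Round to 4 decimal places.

Update rule: p ← p + [c·p·(1−p) − e·p]·Δt with Δt = 0.5.
p: 0.19700 → 0.26050  (Δp = +0.06350)
p: 0.26050 → 0.33543  (Δp = +0.07493)
p: 0.33543 → 0.41818  (Δp = +0.08275)
p: 0.41818 → 0.50243  (Δp = +0.08425)
p: 0.50243 → 0.58051  (Δp = +0.07809)

0.5805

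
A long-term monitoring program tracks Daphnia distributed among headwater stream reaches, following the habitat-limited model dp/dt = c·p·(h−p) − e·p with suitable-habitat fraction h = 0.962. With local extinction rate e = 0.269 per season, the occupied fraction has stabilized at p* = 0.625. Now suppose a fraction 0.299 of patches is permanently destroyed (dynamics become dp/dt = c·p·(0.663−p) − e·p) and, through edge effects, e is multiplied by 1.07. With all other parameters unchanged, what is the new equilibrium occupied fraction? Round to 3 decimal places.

0.302

Balance c(h−p*) = e gives c = e/(0.962 − 0.62500) = 0.269/0.33700 = 0.79822.
New p* = 0.663 − e/c = 0.663 − 0.28783/0.79822 = 0.30241.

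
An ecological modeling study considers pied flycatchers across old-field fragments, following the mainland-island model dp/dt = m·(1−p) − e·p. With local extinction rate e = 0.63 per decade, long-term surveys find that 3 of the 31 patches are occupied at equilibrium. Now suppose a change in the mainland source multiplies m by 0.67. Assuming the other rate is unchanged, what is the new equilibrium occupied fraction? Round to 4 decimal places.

0.0670

Observed p* = 3/31 = 0.09677.
Balance m(1−p*) = e·p* gives m = e·p*/(1−p*) = 0.63×0.09677/0.90323 = 0.06750.
New p* = m/(m+e) = 0.04523/(0.04523+0.63000) = 0.06698.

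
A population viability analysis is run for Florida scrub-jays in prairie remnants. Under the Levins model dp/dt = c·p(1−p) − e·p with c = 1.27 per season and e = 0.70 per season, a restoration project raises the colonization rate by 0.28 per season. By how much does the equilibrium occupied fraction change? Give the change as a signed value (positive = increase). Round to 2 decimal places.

Before: p* = 1 − 0.70/1.27 = 0.4488.
After the change, c = 1.55, e = 0.7, so p* = 1 − 0.7/1.55 = 0.5484.
Δp* = 0.5484 − 0.4488 = +0.0996.

0.10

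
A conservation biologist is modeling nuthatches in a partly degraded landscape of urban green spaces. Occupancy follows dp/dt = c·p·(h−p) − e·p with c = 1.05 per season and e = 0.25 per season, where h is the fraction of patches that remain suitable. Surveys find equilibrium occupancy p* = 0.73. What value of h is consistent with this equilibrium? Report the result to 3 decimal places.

At equilibrium c(h−p*) = e, so h = p* + e/c.
h = 0.73 + 0.25/1.05 = 0.73 + 0.2381 = 0.9681.

0.968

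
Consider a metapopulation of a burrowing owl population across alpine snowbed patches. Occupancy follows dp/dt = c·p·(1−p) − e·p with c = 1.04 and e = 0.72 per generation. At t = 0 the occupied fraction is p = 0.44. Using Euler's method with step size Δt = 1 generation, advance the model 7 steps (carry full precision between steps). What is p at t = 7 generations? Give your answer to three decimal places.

Update rule: p ← p + [c·p·(1−p) − e·p]·Δt with Δt = 1.
  1  |  dp/dt·Δt = -0.060544  |  p_1 = 0.379456
  2  |  dp/dt·Δt = -0.028320  |  p_2 = 0.351136
  3  |  dp/dt·Δt = -0.015865  |  p_3 = 0.335271
  4  |  dp/dt·Δt = -0.009616  |  p_4 = 0.325655
  5  |  dp/dt·Δt = -0.006084  |  p_5 = 0.319571
  6  |  dp/dt·Δt = -0.003948  |  p_6 = 0.315623
  7  |  dp/dt·Δt = -0.002603  |  p_7 = 0.313020

0.313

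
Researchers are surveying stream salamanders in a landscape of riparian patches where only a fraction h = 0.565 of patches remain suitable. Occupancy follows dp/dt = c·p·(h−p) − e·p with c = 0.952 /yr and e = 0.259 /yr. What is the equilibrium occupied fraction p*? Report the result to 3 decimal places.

Setting dp/dt = 0 and dividing by p* gives c·(h−p*) = e.
So p* = h − e/c = 0.565 − 0.259/0.952 = 0.565 − 0.2721 = 0.2929.

0.293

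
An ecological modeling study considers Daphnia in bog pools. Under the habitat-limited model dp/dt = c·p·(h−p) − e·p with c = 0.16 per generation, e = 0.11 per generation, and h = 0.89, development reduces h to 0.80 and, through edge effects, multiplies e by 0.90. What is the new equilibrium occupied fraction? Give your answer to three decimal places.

0.181

Before: p* = h − e/c = 0.89 − 0.11/0.16 = 0.89 − 0.6875 = 0.2025.
After: c = 0.16, e = 0.099, h = 0.80; p* = 0.80 − 0.099/0.16 = 0.1813.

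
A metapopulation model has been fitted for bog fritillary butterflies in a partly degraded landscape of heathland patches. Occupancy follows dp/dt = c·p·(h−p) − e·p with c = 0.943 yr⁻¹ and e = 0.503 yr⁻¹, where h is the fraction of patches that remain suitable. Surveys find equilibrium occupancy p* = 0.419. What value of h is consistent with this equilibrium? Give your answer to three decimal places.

At equilibrium c(h−p*) = e, so h = p* + e/c.
h = 0.419 + 0.503/0.943 = 0.419 + 0.5334 = 0.9524.

0.952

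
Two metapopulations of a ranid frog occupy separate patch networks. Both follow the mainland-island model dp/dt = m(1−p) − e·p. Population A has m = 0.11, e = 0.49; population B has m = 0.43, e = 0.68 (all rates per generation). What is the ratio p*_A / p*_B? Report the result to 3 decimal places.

A: p*_A = m/(m+e) = 0.11/0.6000 = 0.1833.
B: p*_B = 0.43/1.1100 = 0.3874.
p*_A / p*_B = 0.1833/0.3874 = 0.4733.

0.473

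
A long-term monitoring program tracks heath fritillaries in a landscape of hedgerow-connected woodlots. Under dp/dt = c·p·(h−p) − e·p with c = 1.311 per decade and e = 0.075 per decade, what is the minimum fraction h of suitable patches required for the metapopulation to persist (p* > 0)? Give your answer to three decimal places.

0.057

p* = h − e/c is positive only when h > e/c.
h_min = e/c = 0.075/1.311 = 0.0572.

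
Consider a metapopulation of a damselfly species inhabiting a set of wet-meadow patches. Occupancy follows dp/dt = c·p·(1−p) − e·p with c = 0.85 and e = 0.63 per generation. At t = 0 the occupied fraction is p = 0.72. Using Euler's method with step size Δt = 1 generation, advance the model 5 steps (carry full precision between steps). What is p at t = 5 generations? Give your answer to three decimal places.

Update rule: p ← p + [c·p·(1−p) − e·p]·Δt with Δt = 1.
p: 0.72000 → 0.43776  (Δp = -0.28224)
p: 0.43776 → 0.37118  (Δp = -0.06658)
p: 0.37118 → 0.33573  (Δp = -0.03545)
p: 0.33573 → 0.31378  (Δp = -0.02195)
p: 0.31378 → 0.29912  (Δp = -0.01466)

0.299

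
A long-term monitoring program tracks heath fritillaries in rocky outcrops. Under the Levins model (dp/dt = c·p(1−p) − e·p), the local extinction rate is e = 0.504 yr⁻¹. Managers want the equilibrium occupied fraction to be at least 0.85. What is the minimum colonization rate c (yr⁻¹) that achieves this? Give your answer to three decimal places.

3.360

p* = 1 − e/c ≥ 0.85 requires e/c ≤ 0.1500, i.e. c ≥ e/0.1500.
c_min = 0.504/0.1500 = 3.3600.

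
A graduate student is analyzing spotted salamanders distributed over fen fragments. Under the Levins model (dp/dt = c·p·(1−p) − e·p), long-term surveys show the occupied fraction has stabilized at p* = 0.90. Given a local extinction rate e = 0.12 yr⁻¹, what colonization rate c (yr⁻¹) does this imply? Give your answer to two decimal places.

1.20

At equilibrium c(1−p*) = e, so c = e/(1−p*).
c = 0.12/(1 − 0.90) = 0.12/0.1000 = 1.2000.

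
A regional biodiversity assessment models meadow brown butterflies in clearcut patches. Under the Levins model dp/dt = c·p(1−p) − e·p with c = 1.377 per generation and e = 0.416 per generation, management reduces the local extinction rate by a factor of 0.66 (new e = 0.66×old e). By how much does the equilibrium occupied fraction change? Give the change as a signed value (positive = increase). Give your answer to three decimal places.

Before: p* = 1 − 0.416/1.377 = 0.6979.
After the change, c = 1.377, e = 0.27456, so p* = 1 − 0.27456/1.377 = 0.8006.
Δp* = 0.8006 − 0.6979 = +0.1027.

0.103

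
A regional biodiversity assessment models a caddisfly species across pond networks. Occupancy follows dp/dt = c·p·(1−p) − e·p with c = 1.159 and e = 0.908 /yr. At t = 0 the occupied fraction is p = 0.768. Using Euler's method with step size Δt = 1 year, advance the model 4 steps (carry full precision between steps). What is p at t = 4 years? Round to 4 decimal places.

Update rule: p ← p + [c·p·(1−p) − e·p]·Δt with Δt = 1.
step 1: Δp = -0.49084, p = 0.27716
step 2: Δp = -0.01947, p = 0.25770
step 3: Δp = -0.01228, p = 0.24541
step 4: Δp = -0.00820, p = 0.23721

0.2372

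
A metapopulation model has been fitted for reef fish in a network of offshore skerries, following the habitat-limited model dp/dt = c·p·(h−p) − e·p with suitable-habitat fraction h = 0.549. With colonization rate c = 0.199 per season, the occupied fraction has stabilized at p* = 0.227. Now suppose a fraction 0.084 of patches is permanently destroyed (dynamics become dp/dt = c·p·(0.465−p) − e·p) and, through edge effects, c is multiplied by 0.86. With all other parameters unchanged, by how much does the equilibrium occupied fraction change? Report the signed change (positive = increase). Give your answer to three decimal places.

Balance c(h−p*) = e gives e = 0.199×(0.549 − 0.22700) = 0.06408.
New p* = 0.465 − e/c = 0.465 − 0.06408/0.17114 = 0.09057.
Δp* = 0.09057 − 0.22700 = -0.13643.

-0.136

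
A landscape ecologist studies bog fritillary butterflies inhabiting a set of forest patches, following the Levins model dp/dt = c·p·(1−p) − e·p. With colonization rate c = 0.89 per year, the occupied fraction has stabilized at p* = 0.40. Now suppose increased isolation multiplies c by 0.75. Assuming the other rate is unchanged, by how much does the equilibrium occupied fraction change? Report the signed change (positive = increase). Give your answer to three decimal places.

Balance c(1−p*) = e gives e = 0.89×(1 − 0.40000) = 0.53400.
New p* = 1 − e/c = 1 − 0.53400/0.66750 = 0.20000.
Δp* = 0.20000 − 0.40000 = -0.20000.

-0.200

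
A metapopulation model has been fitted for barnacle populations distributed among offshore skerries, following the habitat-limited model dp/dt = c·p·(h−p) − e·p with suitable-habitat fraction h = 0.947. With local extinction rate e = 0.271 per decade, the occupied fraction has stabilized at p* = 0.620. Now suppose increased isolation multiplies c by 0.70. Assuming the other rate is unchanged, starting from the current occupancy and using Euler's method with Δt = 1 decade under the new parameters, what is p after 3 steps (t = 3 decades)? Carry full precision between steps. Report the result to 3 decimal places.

0.521

Balance c(h−p*) = e gives c = e/(0.947 − 0.62000) = 0.271/0.32700 = 0.82875.
Starting from p₀ = 0.62000; update p ← p + (dp/dt)·Δt with the new parameters.
  1  |  dp/dt·Δt = -0.050406  |  p_1 = 0.569594
  2  |  dp/dt·Δt = -0.029652  |  p_2 = 0.539942
  3  |  dp/dt·Δt = -0.018820  |  p_3 = 0.521121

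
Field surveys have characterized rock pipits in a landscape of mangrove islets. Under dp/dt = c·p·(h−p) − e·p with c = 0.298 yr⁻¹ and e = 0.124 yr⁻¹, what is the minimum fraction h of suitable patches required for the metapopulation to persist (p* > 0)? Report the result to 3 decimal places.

p* = h − e/c is positive only when h > e/c.
h_min = e/c = 0.124/0.298 = 0.4161.

0.416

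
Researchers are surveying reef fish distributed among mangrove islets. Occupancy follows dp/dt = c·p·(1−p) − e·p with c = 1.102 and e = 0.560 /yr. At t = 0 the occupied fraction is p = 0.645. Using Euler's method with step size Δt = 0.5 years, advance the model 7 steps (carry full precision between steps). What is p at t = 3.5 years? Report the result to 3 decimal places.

0.504

Update rule: p ← p + [c·p·(1−p) − e·p]·Δt with Δt = 0.5.
step 1: Δp = -0.05443, p = 0.59057
step 2: Δp = -0.03213, p = 0.55844
step 3: Δp = -0.02049, p = 0.53794
step 4: Δp = -0.01367, p = 0.52428
step 5: Δp = -0.00937, p = 0.51490
step 6: Δp = -0.00655, p = 0.50836
step 7: Δp = -0.00463, p = 0.50373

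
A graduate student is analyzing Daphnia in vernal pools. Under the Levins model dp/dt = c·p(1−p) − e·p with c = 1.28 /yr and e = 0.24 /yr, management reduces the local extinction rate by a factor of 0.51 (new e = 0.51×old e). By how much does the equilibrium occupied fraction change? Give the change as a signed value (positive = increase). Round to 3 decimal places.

0.092

Before: p* = 1 − 0.24/1.28 = 0.8125.
After the change, c = 1.28, e = 0.1224, so p* = 1 − 0.1224/1.28 = 0.9044.
Δp* = 0.9044 − 0.8125 = +0.0919.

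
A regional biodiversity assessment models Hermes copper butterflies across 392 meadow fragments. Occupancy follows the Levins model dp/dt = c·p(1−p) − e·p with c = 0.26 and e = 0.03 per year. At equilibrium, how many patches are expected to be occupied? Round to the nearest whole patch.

347

p* = 1 − e/c = 1 − 0.03/0.26 = 0.8846.
Expected occupied patches = N × p* = 392 × 0.8846 = 346.77 ≈ 347.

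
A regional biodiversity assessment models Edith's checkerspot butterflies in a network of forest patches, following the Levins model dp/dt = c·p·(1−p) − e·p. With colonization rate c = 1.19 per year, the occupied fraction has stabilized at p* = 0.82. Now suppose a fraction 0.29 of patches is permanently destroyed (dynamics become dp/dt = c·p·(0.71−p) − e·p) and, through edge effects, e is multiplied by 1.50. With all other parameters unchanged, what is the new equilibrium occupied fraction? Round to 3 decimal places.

0.440

Balance c(1−p*) = e gives e = 1.19×(1 − 0.82000) = 0.21420.
New p* = 0.71 − e/c = 0.71 − 0.32130/1.19000 = 0.44000.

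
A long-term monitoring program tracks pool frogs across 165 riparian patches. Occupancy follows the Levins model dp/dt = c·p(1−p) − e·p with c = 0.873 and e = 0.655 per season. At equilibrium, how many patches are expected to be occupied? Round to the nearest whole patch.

41

p* = 1 − e/c = 1 − 0.655/0.873 = 0.2497.
Expected occupied patches = N × p* = 165 × 0.2497 = 41.20 ≈ 41.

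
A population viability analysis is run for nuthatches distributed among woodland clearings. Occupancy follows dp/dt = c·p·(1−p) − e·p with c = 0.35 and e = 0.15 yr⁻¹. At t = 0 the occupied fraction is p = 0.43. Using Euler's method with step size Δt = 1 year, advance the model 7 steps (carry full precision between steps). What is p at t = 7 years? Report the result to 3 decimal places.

0.533

Update rule: p ← p + [c·p·(1−p) − e·p]·Δt with Δt = 1.
  1  |  dp/dt·Δt = +0.021285  |  p_1 = 0.451285
  2  |  dp/dt·Δt = +0.018977  |  p_2 = 0.470262
  3  |  dp/dt·Δt = +0.016651  |  p_3 = 0.486913
  4  |  dp/dt·Δt = +0.014403  |  p_4 = 0.501316
  5  |  dp/dt·Δt = +0.012302  |  p_5 = 0.513618
  6  |  dp/dt·Δt = +0.010392  |  p_6 = 0.524010
  7  |  dp/dt·Δt = +0.008697  |  p_7 = 0.532707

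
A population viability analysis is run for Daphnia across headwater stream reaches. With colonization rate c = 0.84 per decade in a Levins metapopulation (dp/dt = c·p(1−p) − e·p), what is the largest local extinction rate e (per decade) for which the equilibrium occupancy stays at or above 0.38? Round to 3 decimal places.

1 − e/c ≥ 0.38 ⇒ e ≤ c(1 − 0.38) = 0.84 × 0.6200.
e_max = 0.5208.

0.521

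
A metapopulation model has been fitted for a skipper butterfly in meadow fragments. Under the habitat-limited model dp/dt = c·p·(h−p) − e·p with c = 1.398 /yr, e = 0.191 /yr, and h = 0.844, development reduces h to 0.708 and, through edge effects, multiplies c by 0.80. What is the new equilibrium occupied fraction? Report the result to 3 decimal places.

Before: p* = h − e/c = 0.844 − 0.191/1.398 = 0.844 − 0.1366 = 0.7074.
After: c = 1.1184, e = 0.191, h = 0.708; p* = 0.708 − 0.191/1.1184 = 0.5372.

0.537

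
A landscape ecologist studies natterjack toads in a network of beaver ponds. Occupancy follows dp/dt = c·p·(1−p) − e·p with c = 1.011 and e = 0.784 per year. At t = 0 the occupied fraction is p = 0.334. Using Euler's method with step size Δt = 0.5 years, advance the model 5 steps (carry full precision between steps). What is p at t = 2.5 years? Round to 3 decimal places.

0.272

Update rule: p ← p + [c·p·(1−p) − e·p]·Δt with Δt = 0.5.
  1  |  dp/dt·Δt = -0.018483  |  p_1 = 0.315517
  2  |  dp/dt·Δt = -0.014512  |  p_2 = 0.301006
  3  |  dp/dt·Δt = -0.011636  |  p_3 = 0.289369
  4  |  dp/dt·Δt = -0.009484  |  p_4 = 0.279885
  5  |  dp/dt·Δt = -0.007832  |  p_5 = 0.272053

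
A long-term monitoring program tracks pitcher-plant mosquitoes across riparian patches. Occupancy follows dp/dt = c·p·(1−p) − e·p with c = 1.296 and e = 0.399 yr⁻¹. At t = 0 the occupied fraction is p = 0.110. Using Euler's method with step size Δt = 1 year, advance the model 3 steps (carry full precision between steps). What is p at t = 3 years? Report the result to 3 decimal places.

Update rule: p ← p + [c·p·(1−p) − e·p]·Δt with Δt = 1.
t = 1: p = 0.11000 + (+0.08299) = 0.19299
t = 2: p = 0.19299 + (+0.12484) = 0.31783
t = 3: p = 0.31783 + (+0.15418) = 0.47201

0.472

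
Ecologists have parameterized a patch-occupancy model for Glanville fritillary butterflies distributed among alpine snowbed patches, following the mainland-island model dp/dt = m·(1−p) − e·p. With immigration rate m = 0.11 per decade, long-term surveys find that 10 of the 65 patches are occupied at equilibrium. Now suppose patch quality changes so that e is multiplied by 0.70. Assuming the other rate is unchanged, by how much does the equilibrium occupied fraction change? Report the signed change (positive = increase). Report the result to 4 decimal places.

0.0523

Observed p* = 10/65 = 0.15385.
Balance m(1−p*) = e·p* gives e = m(1−p*)/p* = 0.11×0.84615/0.15385 = 0.60498.
New p* = m/(m+e) = 0.11000/(0.11000+0.42349) = 0.20619.
Δp* = 0.20619 − 0.15385 = +0.05234.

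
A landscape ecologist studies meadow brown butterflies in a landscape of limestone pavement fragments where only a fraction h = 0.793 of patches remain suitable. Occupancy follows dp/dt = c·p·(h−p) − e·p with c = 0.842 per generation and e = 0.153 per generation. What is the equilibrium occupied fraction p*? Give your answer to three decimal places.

0.611

Setting dp/dt = 0 and dividing by p* gives c·(h−p*) = e.
So p* = h − e/c = 0.793 − 0.153/0.842 = 0.793 − 0.1817 = 0.6113.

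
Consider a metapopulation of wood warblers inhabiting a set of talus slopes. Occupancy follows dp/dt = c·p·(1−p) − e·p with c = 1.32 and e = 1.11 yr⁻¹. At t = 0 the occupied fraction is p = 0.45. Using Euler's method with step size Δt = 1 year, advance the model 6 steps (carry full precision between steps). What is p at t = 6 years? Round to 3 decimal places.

Update rule: p ← p + [c·p·(1−p) − e·p]·Δt with Δt = 1.
p: 0.45000 → 0.27720  (Δp = -0.17280)
p: 0.27720 → 0.23398  (Δp = -0.04322)
p: 0.23398 → 0.21085  (Δp = -0.02313)
p: 0.21085 → 0.19645  (Δp = -0.01441)
p: 0.19645 → 0.18676  (Δp = -0.00969)
p: 0.18676 → 0.17994  (Δp = -0.00682)

0.180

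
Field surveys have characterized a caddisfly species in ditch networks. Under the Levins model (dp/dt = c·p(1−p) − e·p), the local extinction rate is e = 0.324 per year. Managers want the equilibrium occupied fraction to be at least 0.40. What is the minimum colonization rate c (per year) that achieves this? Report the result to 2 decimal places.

0.54

p* = 1 − e/c ≥ 0.40 requires e/c ≤ 0.6000, i.e. c ≥ e/0.6000.
c_min = 0.324/0.6000 = 0.5400.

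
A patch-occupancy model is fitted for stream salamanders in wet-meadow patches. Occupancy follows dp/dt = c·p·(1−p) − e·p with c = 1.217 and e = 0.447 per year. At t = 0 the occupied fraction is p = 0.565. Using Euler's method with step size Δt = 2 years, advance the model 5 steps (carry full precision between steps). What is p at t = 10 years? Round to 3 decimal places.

0.635

Update rule: p ← p + [c·p·(1−p) − e·p]·Δt with Δt = 2.
  1  |  dp/dt·Δt = +0.093106  |  p_1 = 0.658106
  2  |  dp/dt·Δt = -0.040691  |  p_2 = 0.617415
  3  |  dp/dt·Δt = +0.022975  |  p_3 = 0.640390
  4  |  dp/dt·Δt = -0.011981  |  p_4 = 0.628409
  5  |  dp/dt·Δt = +0.006569  |  p_5 = 0.634978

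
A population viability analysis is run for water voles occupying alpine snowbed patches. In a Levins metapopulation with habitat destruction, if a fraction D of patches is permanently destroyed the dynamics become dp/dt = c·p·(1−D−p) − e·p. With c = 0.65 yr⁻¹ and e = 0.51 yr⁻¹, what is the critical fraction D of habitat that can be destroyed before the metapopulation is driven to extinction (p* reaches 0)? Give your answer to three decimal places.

0.215

The nontrivial equilibrium is p* = (1−D) − e/c; extinction occurs when this hits zero.
So D_crit = 1 − e/c = 1 − 0.51/0.65 = 1 − 0.7846 = 0.2154.
Note this equals the original equilibrium occupancy — the Levins extinction-debt result.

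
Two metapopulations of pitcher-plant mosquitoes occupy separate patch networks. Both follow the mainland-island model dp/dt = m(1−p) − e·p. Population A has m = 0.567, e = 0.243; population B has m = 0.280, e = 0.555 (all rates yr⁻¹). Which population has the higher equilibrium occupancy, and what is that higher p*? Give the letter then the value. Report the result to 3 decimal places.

A, 0.700

A: p*_A = m/(m+e) = 0.567/0.8100 = 0.7000.
B: p*_B = 0.280/0.8350 = 0.3353.
A is higher at 0.7000.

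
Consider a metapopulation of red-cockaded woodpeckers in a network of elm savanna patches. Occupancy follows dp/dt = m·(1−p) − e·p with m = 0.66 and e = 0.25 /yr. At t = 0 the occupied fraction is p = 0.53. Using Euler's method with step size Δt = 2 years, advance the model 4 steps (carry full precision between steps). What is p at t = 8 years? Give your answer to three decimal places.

Update rule: p ← p + [m·(1−p) − e·p]·Δt with Δt = 2.
p: 0.53000 → 0.88540  (Δp = +0.35540)
p: 0.88540 → 0.59397  (Δp = -0.29143)
p: 0.59397 → 0.83294  (Δp = +0.23897)
p: 0.83294 → 0.63699  (Δp = -0.19596)

0.637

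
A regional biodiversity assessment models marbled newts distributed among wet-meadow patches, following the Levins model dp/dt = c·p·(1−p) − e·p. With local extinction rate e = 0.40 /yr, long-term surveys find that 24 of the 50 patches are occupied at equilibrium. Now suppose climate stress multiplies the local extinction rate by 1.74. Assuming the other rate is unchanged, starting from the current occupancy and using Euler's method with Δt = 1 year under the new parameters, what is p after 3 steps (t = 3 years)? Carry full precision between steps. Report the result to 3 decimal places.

Observed p* = 24/50 = 0.48000.
Balance c(1−p*) = e gives c = e/(1 − 0.48000) = 0.40/0.52000 = 0.76923.
Starting from p₀ = 0.48000; update p ← p + (dp/dt)·Δt with the new parameters.
t = 1: p = 0.48000 + (-0.14208) = 0.33792
t = 2: p = 0.33792 + (-0.06309) = 0.27483
t = 3: p = 0.27483 + (-0.03797) = 0.23685

0.237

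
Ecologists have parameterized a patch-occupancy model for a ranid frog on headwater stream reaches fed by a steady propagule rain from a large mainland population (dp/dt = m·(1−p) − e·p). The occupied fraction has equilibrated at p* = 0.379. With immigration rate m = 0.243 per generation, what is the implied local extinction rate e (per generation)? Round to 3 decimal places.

At equilibrium m(1−p*) = e·p*, so e = m(1−p*)/p*.
e = 0.243 × 0.6210 / 0.379 = 0.3982.

0.398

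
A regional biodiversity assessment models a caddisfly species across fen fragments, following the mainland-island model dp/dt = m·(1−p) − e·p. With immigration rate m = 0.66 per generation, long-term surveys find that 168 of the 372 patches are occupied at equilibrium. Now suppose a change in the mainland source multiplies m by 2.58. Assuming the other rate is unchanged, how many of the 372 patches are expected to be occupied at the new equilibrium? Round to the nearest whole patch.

253

Observed p* = 168/372 = 0.45161.
Balance m(1−p*) = e·p* gives e = m(1−p*)/p* = 0.66×0.54839/0.45161 = 0.80144.
New p* = m/(m+e) = 1.70280/(1.70280+0.80144) = 0.67997.
Expected occupied = 372 × 0.67997 = 252.95 ≈ 253.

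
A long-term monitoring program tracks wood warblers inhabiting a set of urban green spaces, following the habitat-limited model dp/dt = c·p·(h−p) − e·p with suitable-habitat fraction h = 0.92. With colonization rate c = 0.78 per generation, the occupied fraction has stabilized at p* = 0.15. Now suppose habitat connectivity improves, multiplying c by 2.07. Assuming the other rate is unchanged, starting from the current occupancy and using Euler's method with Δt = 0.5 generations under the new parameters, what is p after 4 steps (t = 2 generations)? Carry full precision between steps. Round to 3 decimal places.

0.374

Balance c(h−p*) = e gives e = 0.78×(0.92 − 0.15000) = 0.60060.
Starting from p₀ = 0.15000; update p ← p + (dp/dt)·Δt with the new parameters.
t = 0.5: p = 0.15000 + (+0.04820) = 0.19820
t = 1: p = 0.19820 + (+0.05597) = 0.25417
t = 1.5: p = 0.25417 + (+0.06030) = 0.31447
t = 2: p = 0.31447 + (+0.05929) = 0.37376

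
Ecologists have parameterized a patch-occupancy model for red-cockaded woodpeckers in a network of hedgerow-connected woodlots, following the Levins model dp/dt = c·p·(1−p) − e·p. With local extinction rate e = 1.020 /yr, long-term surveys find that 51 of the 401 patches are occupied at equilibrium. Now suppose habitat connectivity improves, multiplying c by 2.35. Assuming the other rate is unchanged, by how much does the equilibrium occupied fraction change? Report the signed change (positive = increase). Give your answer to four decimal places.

Observed p* = 51/401 = 0.12718.
Balance c(1−p*) = e gives c = e/(1 − 0.12718) = 1.020/0.87282 = 1.16863.
New p* = 1 − e/c = 1 − 1.02000/2.74628 = 0.62859.
Δp* = 0.62859 − 0.12718 = +0.50141.

0.5014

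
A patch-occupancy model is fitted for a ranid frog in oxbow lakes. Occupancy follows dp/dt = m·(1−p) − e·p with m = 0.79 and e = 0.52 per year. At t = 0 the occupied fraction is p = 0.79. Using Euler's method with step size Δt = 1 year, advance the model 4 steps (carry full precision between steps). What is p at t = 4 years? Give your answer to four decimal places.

0.6048

Update rule: p ← p + [m·(1−p) − e·p]·Δt with Δt = 1.
p: 0.79000 → 0.54510  (Δp = -0.24490)
p: 0.54510 → 0.62102  (Δp = +0.07592)
p: 0.62102 → 0.59748  (Δp = -0.02353)
p: 0.59748 → 0.60478  (Δp = +0.00730)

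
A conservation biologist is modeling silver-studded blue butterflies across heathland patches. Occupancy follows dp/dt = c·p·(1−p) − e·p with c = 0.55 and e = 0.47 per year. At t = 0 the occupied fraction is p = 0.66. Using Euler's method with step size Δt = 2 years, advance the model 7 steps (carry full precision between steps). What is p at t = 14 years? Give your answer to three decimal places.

Update rule: p ← p + [c·p·(1−p) − e·p]·Δt with Δt = 2.
step 1: Δp = -0.37356, p = 0.28644
step 2: Δp = -0.04442, p = 0.24202
step 3: Δp = -0.02571, p = 0.21631
step 4: Δp = -0.01686, p = 0.19945
step 5: Δp = -0.01185, p = 0.18760
step 6: Δp = -0.00870, p = 0.17891
step 7: Δp = -0.00658, p = 0.17232

0.172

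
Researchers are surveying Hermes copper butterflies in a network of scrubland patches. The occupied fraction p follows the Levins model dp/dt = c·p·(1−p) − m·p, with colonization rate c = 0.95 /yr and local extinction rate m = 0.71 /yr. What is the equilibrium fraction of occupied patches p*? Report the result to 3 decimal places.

At equilibrium, colonization balances extinction: c·p*·(1−p*) = m·p*.
So p* = 1 − m/c = 1 − 0.71/0.95 = 1 − 0.7474 = 0.2526.

0.253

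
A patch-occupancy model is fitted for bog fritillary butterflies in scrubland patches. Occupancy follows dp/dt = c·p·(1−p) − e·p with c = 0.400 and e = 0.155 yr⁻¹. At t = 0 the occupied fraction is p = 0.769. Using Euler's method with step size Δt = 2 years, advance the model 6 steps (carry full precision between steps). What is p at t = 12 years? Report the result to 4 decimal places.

0.6142

Update rule: p ← p + [c·p·(1−p) − e·p]·Δt with Δt = 2.
  1  |  dp/dt·Δt = -0.096279  |  p_1 = 0.672721
  2  |  dp/dt·Δt = -0.032410  |  p_2 = 0.640312
  3  |  dp/dt·Δt = -0.014246  |  p_3 = 0.626065
  4  |  dp/dt·Δt = -0.006794  |  p_4 = 0.619271
  5  |  dp/dt·Δt = -0.003354  |  p_5 = 0.615917
  6  |  dp/dt·Δt = -0.001683  |  p_6 = 0.614233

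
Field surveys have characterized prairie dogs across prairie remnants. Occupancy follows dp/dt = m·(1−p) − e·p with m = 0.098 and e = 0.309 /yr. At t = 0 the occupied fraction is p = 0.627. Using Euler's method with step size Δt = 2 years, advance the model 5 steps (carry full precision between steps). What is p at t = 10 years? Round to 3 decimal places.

0.241

Update rule: p ← p + [m·(1−p) − e·p]·Δt with Δt = 2.
  1  |  dp/dt·Δt = -0.314378  |  p_1 = 0.312622
  2  |  dp/dt·Δt = -0.058474  |  p_2 = 0.254148
  3  |  dp/dt·Δt = -0.010876  |  p_3 = 0.243271
  4  |  dp/dt·Δt = -0.002023  |  p_4 = 0.241248
  5  |  dp/dt·Δt = -0.000376  |  p_5 = 0.240872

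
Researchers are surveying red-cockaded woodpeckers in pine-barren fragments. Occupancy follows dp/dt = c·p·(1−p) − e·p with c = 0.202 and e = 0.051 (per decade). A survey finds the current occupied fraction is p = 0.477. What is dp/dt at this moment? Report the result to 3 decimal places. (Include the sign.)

0.026

Colonization term: c·p·(1−p) = 0.202×0.477×0.5230 = 0.05039.
Extinction term: e·p = 0.02433.
dp/dt = 0.05039 − 0.02433 = 0.02607.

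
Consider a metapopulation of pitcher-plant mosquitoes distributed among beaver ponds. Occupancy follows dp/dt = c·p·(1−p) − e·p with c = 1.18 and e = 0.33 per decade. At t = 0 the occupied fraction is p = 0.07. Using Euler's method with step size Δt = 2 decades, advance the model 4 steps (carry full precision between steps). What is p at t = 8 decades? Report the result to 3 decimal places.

0.730

Update rule: p ← p + [c·p·(1−p) − e·p]·Δt with Δt = 2.
t = 2: p = 0.07000 + (+0.10744) = 0.17744
t = 4: p = 0.17744 + (+0.22734) = 0.40478
t = 6: p = 0.40478 + (+0.30145) = 0.70622
t = 8: p = 0.70622 + (+0.02352) = 0.72975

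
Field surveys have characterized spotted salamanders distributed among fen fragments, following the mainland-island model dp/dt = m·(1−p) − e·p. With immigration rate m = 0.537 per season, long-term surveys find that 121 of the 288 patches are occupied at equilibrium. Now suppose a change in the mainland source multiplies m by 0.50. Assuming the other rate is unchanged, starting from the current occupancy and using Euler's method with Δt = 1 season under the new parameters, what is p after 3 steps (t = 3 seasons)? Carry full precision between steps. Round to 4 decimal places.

0.2659

Observed p* = 121/288 = 0.42014.
Balance m(1−p*) = e·p* gives e = m(1−p*)/p* = 0.537×0.57986/0.42014 = 0.74115.
Starting from p₀ = 0.42014; update p ← p + (dp/dt)·Δt with the new parameters.
p: 0.42014 → 0.26445  (Δp = -0.15569)
p: 0.26445 → 0.26595  (Δp = +0.00150)
p: 0.26595 → 0.26593  (Δp = -0.00001)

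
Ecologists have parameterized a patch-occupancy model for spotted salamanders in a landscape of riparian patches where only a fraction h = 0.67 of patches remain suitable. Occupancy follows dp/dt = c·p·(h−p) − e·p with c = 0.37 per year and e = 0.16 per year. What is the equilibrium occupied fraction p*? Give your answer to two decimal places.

0.24

Setting dp/dt = 0 and dividing by p* gives c·(h−p*) = e.
So p* = h − e/c = 0.67 − 0.16/0.37 = 0.67 − 0.4324 = 0.2376.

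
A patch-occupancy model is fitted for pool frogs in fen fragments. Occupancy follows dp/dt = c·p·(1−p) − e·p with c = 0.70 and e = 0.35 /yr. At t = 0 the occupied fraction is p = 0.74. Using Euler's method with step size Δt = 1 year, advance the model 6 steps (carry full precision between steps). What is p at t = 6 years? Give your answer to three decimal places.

Update rule: p ← p + [c·p·(1−p) − e·p]·Δt with Δt = 1.
p: 0.74000 → 0.61568  (Δp = -0.12432)
p: 0.61568 → 0.56582  (Δp = -0.04986)
p: 0.56582 → 0.53975  (Δp = -0.02607)
p: 0.53975 → 0.52473  (Δp = -0.01502)
p: 0.52473 → 0.51565  (Δp = -0.00908)
p: 0.51565 → 0.51000  (Δp = -0.00565)

0.510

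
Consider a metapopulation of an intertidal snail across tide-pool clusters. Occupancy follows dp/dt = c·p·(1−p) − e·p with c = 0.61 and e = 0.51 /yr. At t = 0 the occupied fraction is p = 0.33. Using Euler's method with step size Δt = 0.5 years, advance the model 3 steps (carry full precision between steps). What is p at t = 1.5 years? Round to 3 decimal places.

Update rule: p ← p + [c·p·(1−p) − e·p]·Δt with Δt = 0.5.
  1  |  dp/dt·Δt = -0.016715  |  p_1 = 0.313285
  2  |  dp/dt·Δt = -0.014271  |  p_2 = 0.299015
  3  |  dp/dt·Δt = -0.012319  |  p_3 = 0.286695

0.287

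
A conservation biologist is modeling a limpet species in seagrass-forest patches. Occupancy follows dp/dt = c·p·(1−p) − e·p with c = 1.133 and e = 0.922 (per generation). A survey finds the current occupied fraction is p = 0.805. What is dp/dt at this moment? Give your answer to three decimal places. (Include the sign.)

-0.564

Colonization term: c·p·(1−p) = 1.133×0.805×0.1950 = 0.17785.
Extinction term: e·p = 0.74221.
dp/dt = 0.17785 − 0.74221 = -0.56436.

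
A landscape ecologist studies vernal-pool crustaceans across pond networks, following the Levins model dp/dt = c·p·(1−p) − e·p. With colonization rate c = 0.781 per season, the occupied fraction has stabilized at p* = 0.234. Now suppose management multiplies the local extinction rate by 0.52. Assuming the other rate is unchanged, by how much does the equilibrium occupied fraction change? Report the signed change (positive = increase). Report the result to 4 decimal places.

0.3677

Balance c(1−p*) = e gives e = 0.781×(1 − 0.23400) = 0.59825.
New p* = 1 − e/c = 1 − 0.31109/0.78100 = 0.60168.
Δp* = 0.60168 − 0.23400 = +0.36768.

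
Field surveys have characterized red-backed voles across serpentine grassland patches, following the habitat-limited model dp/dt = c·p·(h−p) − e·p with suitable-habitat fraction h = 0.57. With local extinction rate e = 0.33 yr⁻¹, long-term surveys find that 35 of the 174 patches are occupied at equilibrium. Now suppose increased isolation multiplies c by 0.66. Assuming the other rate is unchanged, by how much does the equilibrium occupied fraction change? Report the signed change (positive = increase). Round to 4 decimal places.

Observed p* = 35/174 = 0.20115.
Balance c(h−p*) = e gives c = e/(0.57 − 0.20115) = 0.33/0.36885 = 0.89467.
New p* = 0.57 − e/c = 0.57 − 0.33000/0.59048 = 0.01113.
Δp* = 0.01113 − 0.20115 = -0.19002.

-0.1900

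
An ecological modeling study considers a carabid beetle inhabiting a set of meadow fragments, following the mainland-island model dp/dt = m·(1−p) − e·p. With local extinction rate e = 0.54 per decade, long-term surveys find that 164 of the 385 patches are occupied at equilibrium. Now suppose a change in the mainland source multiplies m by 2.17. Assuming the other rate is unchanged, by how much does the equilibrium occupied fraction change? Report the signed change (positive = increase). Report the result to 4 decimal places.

0.1909

Observed p* = 164/385 = 0.42597.
Balance m(1−p*) = e·p* gives m = e·p*/(1−p*) = 0.54×0.42597/0.57403 = 0.40072.
New p* = m/(m+e) = 0.86956/(0.86956+0.54000) = 0.61690.
Δp* = 0.61690 − 0.42597 = +0.19093.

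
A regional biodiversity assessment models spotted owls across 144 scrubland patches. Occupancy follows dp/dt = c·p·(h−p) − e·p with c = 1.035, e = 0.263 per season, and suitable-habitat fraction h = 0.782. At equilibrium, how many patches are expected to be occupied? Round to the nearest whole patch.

76

p* = h − e/c = 0.782 − 0.2541 = 0.5279.
Expected occupied patches = N × p* = 144 × 0.5279 = 76.02 ≈ 76.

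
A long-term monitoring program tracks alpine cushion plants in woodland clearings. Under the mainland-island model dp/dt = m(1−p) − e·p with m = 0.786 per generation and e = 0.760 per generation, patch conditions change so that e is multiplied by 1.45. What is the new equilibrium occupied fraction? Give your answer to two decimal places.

0.42

Before: p* = 0.786/(0.786+0.760) = 0.5084.
After: m = 0.786, e = 1.102; p* = 0.786/1.8880 = 0.4163.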